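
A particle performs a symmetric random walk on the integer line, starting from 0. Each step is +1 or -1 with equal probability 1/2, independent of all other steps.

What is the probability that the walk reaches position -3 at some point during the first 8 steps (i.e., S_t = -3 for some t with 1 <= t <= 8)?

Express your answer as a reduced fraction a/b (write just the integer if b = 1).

Count via complement. Let g(t,s) = #length-t paths at position s with S_1..S_t all ≠ -3.
g(t,s) = g(t-1,s-1) + g(t-1,s+1) for s ≠ -3; g(t,-3) = 0.
t=0: g(0,0)=1
t=1: g(1,-1)=1 g(1,1)=1
t=2: g(2,-2)=1 g(2,0)=2 g(2,2)=1
t=3: g(3,-1)=3 g(3,1)=3 g(3,3)=1
t=4: g(4,-2)=3 g(4,0)=6 g(4,2)=4 g(4,4)=1
t=5: g(5,-1)=9 g(5,1)=10 g(5,3)=5 g(5,5)=1
t=6: g(6,-2)=9 g(6,0)=19 g(6,2)=15 g(6,4)=6 g(6,6)=1
t=7: g(7,-1)=28 g(7,1)=34 g(7,3)=21 g(7,5)=7 g(7,7)=1
t=8: g(8,-2)=28 g(8,0)=62 g(8,2)=55 g(8,4)=28 g(8,6)=8 g(8,8)=1
Paths never hitting -3: Σ_s g(8,s) = 182
Paths hitting -3: 2^8 - 182 = 74
P = 74/256 = 37/128

Answer: 37/128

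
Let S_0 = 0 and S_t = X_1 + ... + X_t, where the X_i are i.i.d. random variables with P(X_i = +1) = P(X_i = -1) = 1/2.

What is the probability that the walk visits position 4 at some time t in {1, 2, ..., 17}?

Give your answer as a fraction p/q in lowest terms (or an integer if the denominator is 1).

Count via complement. Let g(t,s) = #length-t paths at position s with S_1..S_t all ≠ 4.
g(t,s) = g(t-1,s-1) + g(t-1,s+1) for s ≠ 4; g(t,4) = 0.
t=0: g(0,0)=1
t=1: g(1,-1)=1 g(1,1)=1
t=2: g(2,-2)=1 g(2,0)=2 g(2,2)=1
t=3: g(3,-3)=1 g(3,-1)=3 g(3,1)=3 g(3,3)=1
t=4: g(4,-4)=1 g(4,-2)=4 g(4,0)=6 g(4,2)=4
t=5: g(5,-5)=1 g(5,-3)=5 g(5,-1)=10 g(5,1)=10 g(5,3)=4
t=6: g(6,-6)=1 g(6,-4)=6 g(6,-2)=15 g(6,0)=20 g(6,2)=14
t=7: g(7,-7)=1 g(7,-5)=7 g(7,-3)=21 g(7,-1)=35 g(7,1)=34 g(7,3)=14
t=8: g(8,-8)=1 g(8,-6)=8 g(8,-4)=28 g(8,-2)=56 g(8,0)=69 g(8,2)=48
t=9: g(9,-9)=1 g(9,-7)=9 g(9,-5)=36 g(9,-3)=84 g(9,-1)=125 g(9,1)=117 g(9,3)=48
t=10: g(10,-10)=1 g(10,-8)=10 g(10,-6)=45 g(10,-4)=120 g(10,-2)=209 g(10,0)=242 g(10,2)=165
t=11: g(11,-11)=1 g(11,-9)=11 g(11,-7)=55 g(11,-5)=165 g(11,-3)=329 g(11,-1)=451 g(11,1)=407 g(11,3)=165
t=12: g(12,-12)=1 g(12,-10)=12 g(12,-8)=66 g(12,-6)=220 g(12,-4)=494 g(12,-2)=780 g(12,0)=858 g(12,2)=572
t=13: g(13,-13)=1 g(13,-11)=13 g(13,-9)=78 g(13,-7)=286 g(13,-5)=714 g(13,-3)=1274 g(13,-1)=1638 g(13,1)=1430 g(13,3)=572
t=14: g(14,-14)=1 g(14,-12)=14 g(14,-10)=91 g(14,-8)=364 g(14,-6)=1000 g(14,-4)=1988 g(14,-2)=2912 g(14,0)=3068 g(14,2)=2002
t=15: g(15,-15)=1 g(15,-13)=15 g(15,-11)=105 g(15,-9)=455 g(15,-7)=1364 g(15,-5)=2988 g(15,-3)=4900 g(15,-1)=5980 g(15,1)=5070 g(15,3)=2002
t=16: g(16,-16)=1 g(16,-14)=16 g(16,-12)=120 g(16,-10)=560 g(16,-8)=1819 g(16,-6)=4352 g(16,-4)=7888 g(16,-2)=10880 g(16,0)=11050 g(16,2)=7072
t=17: g(17,-17)=1 g(17,-15)=17 g(17,-13)=136 g(17,-11)=680 g(17,-9)=2379 g(17,-7)=6171 g(17,-5)=12240 g(17,-3)=18768 g(17,-1)=21930 g(17,1)=18122 g(17,3)=7072
Paths never hitting 4: Σ_s g(17,s) = 87516
Paths hitting 4: 2^17 - 87516 = 43556
P = 43556/131072 = 10889/32768

Answer: 10889/32768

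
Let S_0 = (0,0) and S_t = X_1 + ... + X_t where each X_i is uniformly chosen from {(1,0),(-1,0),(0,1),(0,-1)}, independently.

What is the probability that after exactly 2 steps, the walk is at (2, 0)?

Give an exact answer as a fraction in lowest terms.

Let h be the number of horizontal steps (so 2-h are vertical). To end at (2,0) need (h+2)/2 right-steps and ((2-h)+0)/2 up-steps.
Sum over h with 2 ≤ h ≤ 2, h ≡ 0 (mod 2), 2-h ≡ 0 (mod 2):
h=2: C(2,2)·C(2,2)·C(0,0) = 1·1·1 = 1
Total favorable: 1
Total paths: 4^2 = 16
P = 1/16 = 1/16

Answer: 1/16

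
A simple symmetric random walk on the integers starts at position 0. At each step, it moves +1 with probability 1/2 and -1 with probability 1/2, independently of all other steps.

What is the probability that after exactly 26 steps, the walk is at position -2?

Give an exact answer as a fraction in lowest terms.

To reach position -2 after 26 steps: need 12 steps of +1 and 14 of -1.
Favorable paths: C(26,12) = 9657700
Total paths: 2^26 = 67108864
P = 9657700/67108864 = 2414425/16777216

Answer: 2414425/16777216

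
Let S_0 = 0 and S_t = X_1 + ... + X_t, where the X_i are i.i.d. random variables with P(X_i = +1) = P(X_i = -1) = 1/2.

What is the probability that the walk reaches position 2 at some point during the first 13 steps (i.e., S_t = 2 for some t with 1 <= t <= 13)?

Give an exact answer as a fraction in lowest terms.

Count via complement. Let g(t,s) = #length-t paths at position s with S_1..S_t all ≠ 2.
g(t,s) = g(t-1,s-1) + g(t-1,s+1) for s ≠ 2; g(t,2) = 0.
t=0: g(0,0)=1
t=1: g(1,-1)=1 g(1,1)=1
t=2: g(2,-2)=1 g(2,0)=2
t=3: g(3,-3)=1 g(3,-1)=3 g(3,1)=2
t=4: g(4,-4)=1 g(4,-2)=4 g(4,0)=5
t=5: g(5,-5)=1 g(5,-3)=5 g(5,-1)=9 g(5,1)=5
t=6: g(6,-6)=1 g(6,-4)=6 g(6,-2)=14 g(6,0)=14
t=7: g(7,-7)=1 g(7,-5)=7 g(7,-3)=20 g(7,-1)=28 g(7,1)=14
t=8: g(8,-8)=1 g(8,-6)=8 g(8,-4)=27 g(8,-2)=48 g(8,0)=42
t=9: g(9,-9)=1 g(9,-7)=9 g(9,-5)=35 g(9,-3)=75 g(9,-1)=90 g(9,1)=42
t=10: g(10,-10)=1 g(10,-8)=10 g(10,-6)=44 g(10,-4)=110 g(10,-2)=165 g(10,0)=132
t=11: g(11,-11)=1 g(11,-9)=11 g(11,-7)=54 g(11,-5)=154 g(11,-3)=275 g(11,-1)=297 g(11,1)=132
t=12: g(12,-12)=1 g(12,-10)=12 g(12,-8)=65 g(12,-6)=208 g(12,-4)=429 g(12,-2)=572 g(12,0)=429
t=13: g(13,-13)=1 g(13,-11)=13 g(13,-9)=77 g(13,-7)=273 g(13,-5)=637 g(13,-3)=1001 g(13,-1)=1001 g(13,1)=429
Paths never hitting 2: Σ_s g(13,s) = 3432
Paths hitting 2: 2^13 - 3432 = 4760
P = 4760/8192 = 595/1024

Answer: 595/1024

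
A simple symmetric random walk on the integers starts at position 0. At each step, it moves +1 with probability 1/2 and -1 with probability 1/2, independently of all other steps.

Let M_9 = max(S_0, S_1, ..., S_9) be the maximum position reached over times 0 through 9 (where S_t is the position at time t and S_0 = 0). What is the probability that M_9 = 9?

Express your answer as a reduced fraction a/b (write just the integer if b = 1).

Answer: 1/512

Derivation:
Let M_9 = max(S_0,...,S_9). Use the reflection principle: for j ≥ 1, #{paths with M_9 ≥ j} = #{S_9 ≥ j} + #{S_9 ≥ j+1}.
By reflection, #{M_9 ≥ 9} = #{S_9 ≥ 9} + #{S_9 ≥ 10} = 1 + 0 = 1.
#{M_9 ≥ 10} = #{S_9 ≥ 10} + #{S_9 ≥ 11} = 0 + 0 = 0.
#{M_9 = 9} = 1 - 0 = 1.
P(M_9 = 9) = 1/512 = 1/512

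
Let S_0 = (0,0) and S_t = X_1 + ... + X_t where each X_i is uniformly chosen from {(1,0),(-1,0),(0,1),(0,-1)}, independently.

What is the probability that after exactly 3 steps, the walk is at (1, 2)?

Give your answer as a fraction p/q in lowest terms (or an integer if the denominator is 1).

Let h be the number of horizontal steps (so 3-h are vertical). To end at (1,2) need (h+1)/2 right-steps and ((3-h)+2)/2 up-steps.
Sum over h with 1 ≤ h ≤ 1, h ≡ 1 (mod 2), 3-h ≡ 0 (mod 2):
h=1: C(3,1)·C(1,1)·C(2,2) = 3·1·1 = 3
Total favorable: 3
Total paths: 4^3 = 64
P = 3/64 = 3/64

Answer: 3/64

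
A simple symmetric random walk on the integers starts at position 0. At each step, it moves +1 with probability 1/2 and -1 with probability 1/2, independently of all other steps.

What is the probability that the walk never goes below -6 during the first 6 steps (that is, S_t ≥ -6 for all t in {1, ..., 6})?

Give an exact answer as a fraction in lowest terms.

Answer: 1

Derivation:
Let f(t,s) = #length-t paths at position s with S_1..S_t all ≥ -6.
f(t,s) = f(t-1,s-1) + f(t-1,s+1) for s ≥ -6; f(t,s) = 0 for s < -6.
t=0: f(0,0)=1
t=1: f(1,-1)=1 f(1,1)=1
t=2: f(2,-2)=1 f(2,0)=2 f(2,2)=1
t=3: f(3,-3)=1 f(3,-1)=3 f(3,1)=3 f(3,3)=1
t=4: f(4,-4)=1 f(4,-2)=4 f(4,0)=6 f(4,2)=4 f(4,4)=1
t=5: f(5,-5)=1 f(5,-3)=5 f(5,-1)=10 f(5,1)=10 f(5,3)=5 f(5,5)=1
t=6: f(6,-6)=1 f(6,-4)=6 f(6,-2)=15 f(6,0)=20 f(6,2)=15 f(6,4)=6 f(6,6)=1
Σ_s f(6,s) = 64
P = 64/64 = 1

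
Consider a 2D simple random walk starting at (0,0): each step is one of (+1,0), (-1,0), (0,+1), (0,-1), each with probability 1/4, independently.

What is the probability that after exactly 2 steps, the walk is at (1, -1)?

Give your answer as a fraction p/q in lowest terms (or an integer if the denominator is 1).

Let h be the number of horizontal steps (so 2-h are vertical). To end at (1,-1) need (h+1)/2 right-steps and ((2-h)-1)/2 up-steps.
Sum over h with 1 ≤ h ≤ 1, h ≡ 1 (mod 2), 2-h ≡ 1 (mod 2):
h=1: C(2,1)·C(1,1)·C(1,0) = 2·1·1 = 2
Total favorable: 2
Total paths: 4^2 = 16
P = 2/16 = 1/8

Answer: 1/8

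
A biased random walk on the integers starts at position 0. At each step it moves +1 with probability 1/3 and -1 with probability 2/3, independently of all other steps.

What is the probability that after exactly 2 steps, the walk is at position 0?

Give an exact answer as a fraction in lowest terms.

Answer: 4/9

Derivation:
To be at 0 after 2 steps: need exactly 1 step of +1 and 1 of -1.
Number of such sequences: C(2,1) = 2
Each has probability (1/3)^1 · (2/3)^1 = 2/9
P = 2 · 2/9 = 4/9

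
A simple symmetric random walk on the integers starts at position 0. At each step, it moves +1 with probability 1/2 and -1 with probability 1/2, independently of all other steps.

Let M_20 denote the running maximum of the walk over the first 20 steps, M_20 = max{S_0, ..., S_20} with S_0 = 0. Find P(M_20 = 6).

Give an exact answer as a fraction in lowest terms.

Answer: 4845/65536

Derivation:
Let M_20 = max(S_0,...,S_20). Use the reflection principle: for j ≥ 1, #{paths with M_20 ≥ j} = #{S_20 ≥ j} + #{S_20 ≥ j+1}.
By reflection, #{M_20 ≥ 6} = #{S_20 ≥ 6} + #{S_20 ≥ 7} = 137980 + 60460 = 198440.
#{M_20 ≥ 7} = #{S_20 ≥ 7} + #{S_20 ≥ 8} = 60460 + 60460 = 120920.
#{M_20 = 6} = 198440 - 120920 = 77520.
P(M_20 = 6) = 77520/1048576 = 4845/65536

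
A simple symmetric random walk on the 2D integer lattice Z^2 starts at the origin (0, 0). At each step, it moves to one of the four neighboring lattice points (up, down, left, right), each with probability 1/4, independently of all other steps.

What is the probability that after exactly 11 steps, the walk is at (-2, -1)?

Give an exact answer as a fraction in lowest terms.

Answer: 38115/1048576

Derivation:
Let h be the number of horizontal steps (so 11-h are vertical). To end at (-2,-1) need (h-2)/2 right-steps and ((11-h)-1)/2 up-steps.
Sum over h with 2 ≤ h ≤ 10, h ≡ 0 (mod 2), 11-h ≡ 1 (mod 2):
h=2: C(11,2)·C(2,0)·C(9,4) = 55·1·126 = 6930
h=4: C(11,4)·C(4,1)·C(7,3) = 330·4·35 = 46200
h=6: C(11,6)·C(6,2)·C(5,2) = 462·15·10 = 69300
h=8: C(11,8)·C(8,3)·C(3,1) = 165·56·3 = 27720
h=10: C(11,10)·C(10,4)·C(1,0) = 11·210·1 = 2310
Total favorable: 152460
Total paths: 4^11 = 4194304
P = 152460/4194304 = 38115/1048576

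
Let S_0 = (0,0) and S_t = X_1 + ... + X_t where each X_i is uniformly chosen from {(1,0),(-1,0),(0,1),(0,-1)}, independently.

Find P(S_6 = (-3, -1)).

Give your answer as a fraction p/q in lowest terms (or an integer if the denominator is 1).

Let h be the number of horizontal steps (so 6-h are vertical). To end at (-3,-1) need (h-3)/2 right-steps and ((6-h)-1)/2 up-steps.
Sum over h with 3 ≤ h ≤ 5, h ≡ 1 (mod 2), 6-h ≡ 1 (mod 2):
h=3: C(6,3)·C(3,0)·C(3,1) = 20·1·3 = 60
h=5: C(6,5)·C(5,1)·C(1,0) = 6·5·1 = 30
Total favorable: 90
Total paths: 4^6 = 4096
P = 90/4096 = 45/2048

Answer: 45/2048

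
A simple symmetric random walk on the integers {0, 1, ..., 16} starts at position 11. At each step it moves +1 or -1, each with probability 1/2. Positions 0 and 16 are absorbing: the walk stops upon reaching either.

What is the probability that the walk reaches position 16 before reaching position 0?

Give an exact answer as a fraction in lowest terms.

Answer: 11/16

Derivation:
Symmetric walk (p = 1/2): the harmonic-function argument gives P(hit 16 before 0 | start at 11) = a/N.
P = 11/16 = 11/16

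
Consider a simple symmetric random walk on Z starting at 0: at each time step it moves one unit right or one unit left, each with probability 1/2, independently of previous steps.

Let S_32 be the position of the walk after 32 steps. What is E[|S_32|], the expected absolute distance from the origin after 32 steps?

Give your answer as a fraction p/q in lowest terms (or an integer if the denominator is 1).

S_32 takes values m ≡ 0 (mod 2) with |m| ≤ 32; P(S_32=m) = C(32,(32+m)/2)/2^32.
Total paths: 2^32 = 4294967296
Distribution: P(S=-32)=1/4294967296, P(S=-30)=32/4294967296, P(S=-28)=496/4294967296, P(S=-26)=4960/4294967296, P(S=-24)=35960/4294967296, P(S=-22)=201376/4294967296, P(S=-20)=906192/4294967296, P(S=-18)=3365856/4294967296, P(S=-16)=10518300/4294967296, P(S=-14)=28048800/4294967296, P(S=-12)=64512240/4294967296, P(S=-10)=129024480/4294967296, P(S=-8)=225792840/4294967296, P(S=-6)=347373600/4294967296, P(S=-4)=471435600/4294967296, P(S=-2)=565722720/4294967296, P(S=0)=601080390/4294967296, P(S=2)=565722720/4294967296, P(S=4)=471435600/4294967296, P(S=6)=347373600/4294967296, P(S=8)=225792840/4294967296, P(S=10)=129024480/4294967296, P(S=12)=64512240/4294967296, P(S=14)=28048800/4294967296, P(S=16)=10518300/4294967296, P(S=18)=3365856/4294967296, P(S=20)=906192/4294967296, P(S=22)=201376/4294967296, P(S=24)=35960/4294967296, P(S=26)=4960/4294967296, P(S=28)=496/4294967296, P(S=30)=32/4294967296, P(S=32)=1/4294967296
E[|S_32|] = Σ_m |m|·P(S_32=m) = 19234572480/4294967296 = 300540195/67108864

Answer: 300540195/67108864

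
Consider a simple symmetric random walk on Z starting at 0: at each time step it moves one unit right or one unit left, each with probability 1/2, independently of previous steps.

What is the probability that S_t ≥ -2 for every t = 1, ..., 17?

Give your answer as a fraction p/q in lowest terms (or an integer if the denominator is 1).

Let f(t,s) = #length-t paths at position s with S_1..S_t all ≥ -2.
f(t,s) = f(t-1,s-1) + f(t-1,s+1) for s ≥ -2; f(t,s) = 0 for s < -2.
t=0: f(0,0)=1
t=1: f(1,-1)=1 f(1,1)=1
t=2: f(2,-2)=1 f(2,0)=2 f(2,2)=1
t=3: f(3,-1)=3 f(3,1)=3 f(3,3)=1
t=4: f(4,-2)=3 f(4,0)=6 f(4,2)=4 f(4,4)=1
t=5: f(5,-1)=9 f(5,1)=10 f(5,3)=5 f(5,5)=1
t=6: f(6,-2)=9 f(6,0)=19 f(6,2)=15 f(6,4)=6 f(6,6)=1
t=7: f(7,-1)=28 f(7,1)=34 f(7,3)=21 f(7,5)=7 f(7,7)=1
t=8: f(8,-2)=28 f(8,0)=62 f(8,2)=55 f(8,4)=28 f(8,6)=8 f(8,8)=1
t=9: f(9,-1)=90 f(9,1)=117 f(9,3)=83 f(9,5)=36 f(9,7)=9 f(9,9)=1
t=10: f(10,-2)=90 f(10,0)=207 f(10,2)=200 f(10,4)=119 f(10,6)=45 f(10,8)=10 f(10,10)=1
t=11: f(11,-1)=297 f(11,1)=407 f(11,3)=319 f(11,5)=164 f(11,7)=55 f(11,9)=11 f(11,11)=1
t=12: f(12,-2)=297 f(12,0)=704 f(12,2)=726 f(12,4)=483 f(12,6)=219 f(12,8)=66 f(12,10)=12 f(12,12)=1
t=13: f(13,-1)=1001 f(13,1)=1430 f(13,3)=1209 f(13,5)=702 f(13,7)=285 f(13,9)=78 f(13,11)=13 f(13,13)=1
t=14: f(14,-2)=1001 f(14,0)=2431 f(14,2)=2639 f(14,4)=1911 f(14,6)=987 f(14,8)=363 f(14,10)=91 f(14,12)=14 f(14,14)=1
t=15: f(15,-1)=3432 f(15,1)=5070 f(15,3)=4550 f(15,5)=2898 f(15,7)=1350 f(15,9)=454 f(15,11)=105 f(15,13)=15 f(15,15)=1
t=16: f(16,-2)=3432 f(16,0)=8502 f(16,2)=9620 f(16,4)=7448 f(16,6)=4248 f(16,8)=1804 f(16,10)=559 f(16,12)=120 f(16,14)=16 f(16,16)=1
t=17: f(17,-1)=11934 f(17,1)=18122 f(17,3)=17068 f(17,5)=11696 f(17,7)=6052 f(17,9)=2363 f(17,11)=679 f(17,13)=136 f(17,15)=17 f(17,17)=1
Σ_s f(17,s) = 68068
P = 68068/131072 = 17017/32768

Answer: 17017/32768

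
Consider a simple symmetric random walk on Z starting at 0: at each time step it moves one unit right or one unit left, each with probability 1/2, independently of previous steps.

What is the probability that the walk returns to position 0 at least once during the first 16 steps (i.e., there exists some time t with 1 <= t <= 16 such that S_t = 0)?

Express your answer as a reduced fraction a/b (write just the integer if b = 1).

Answer: 26333/32768

Derivation:
Count via complement. Let g(t,s) = #length-t paths at position s with S_1..S_t all ≠ 0.
g(t,s) = g(t-1,s-1) + g(t-1,s+1) for s ≠ 0; g(t,0) = 0.
t=0: g(0,0)=1
t=1: g(1,-1)=1 g(1,1)=1
t=2: g(2,-2)=1 g(2,2)=1
t=3: g(3,-3)=1 g(3,-1)=1 g(3,1)=1 g(3,3)=1
t=4: g(4,-4)=1 g(4,-2)=2 g(4,2)=2 g(4,4)=1
t=5: g(5,-5)=1 g(5,-3)=3 g(5,-1)=2 g(5,1)=2 g(5,3)=3 g(5,5)=1
t=6: g(6,-6)=1 g(6,-4)=4 g(6,-2)=5 g(6,2)=5 g(6,4)=4 g(6,6)=1
t=7: g(7,-7)=1 g(7,-5)=5 g(7,-3)=9 g(7,-1)=5 g(7,1)=5 g(7,3)=9 g(7,5)=5 g(7,7)=1
t=8: g(8,-8)=1 g(8,-6)=6 g(8,-4)=14 g(8,-2)=14 g(8,2)=14 g(8,4)=14 g(8,6)=6 g(8,8)=1
t=9: g(9,-9)=1 g(9,-7)=7 g(9,-5)=20 g(9,-3)=28 g(9,-1)=14 g(9,1)=14 g(9,3)=28 g(9,5)=20 g(9,7)=7 g(9,9)=1
t=10: g(10,-10)=1 g(10,-8)=8 g(10,-6)=27 g(10,-4)=48 g(10,-2)=42 g(10,2)=42 g(10,4)=48 g(10,6)=27 g(10,8)=8 g(10,10)=1
t=11: g(11,-11)=1 g(11,-9)=9 g(11,-7)=35 g(11,-5)=75 g(11,-3)=90 g(11,-1)=42 g(11,1)=42 g(11,3)=90 g(11,5)=75 g(11,7)=35 g(11,9)=9 g(11,11)=1
t=12: g(12,-12)=1 g(12,-10)=10 g(12,-8)=44 g(12,-6)=110 g(12,-4)=165 g(12,-2)=132 g(12,2)=132 g(12,4)=165 g(12,6)=110 g(12,8)=44 g(12,10)=10 g(12,12)=1
t=13: g(13,-13)=1 g(13,-11)=11 g(13,-9)=54 g(13,-7)=154 g(13,-5)=275 g(13,-3)=297 g(13,-1)=132 g(13,1)=132 g(13,3)=297 g(13,5)=275 g(13,7)=154 g(13,9)=54 g(13,11)=11 g(13,13)=1
t=14: g(14,-14)=1 g(14,-12)=12 g(14,-10)=65 g(14,-8)=208 g(14,-6)=429 g(14,-4)=572 g(14,-2)=429 g(14,2)=429 g(14,4)=572 g(14,6)=429 g(14,8)=208 g(14,10)=65 g(14,12)=12 g(14,14)=1
t=15: g(15,-15)=1 g(15,-13)=13 g(15,-11)=77 g(15,-9)=273 g(15,-7)=637 g(15,-5)=1001 g(15,-3)=1001 g(15,-1)=429 g(15,1)=429 g(15,3)=1001 g(15,5)=1001 g(15,7)=637 g(15,9)=273 g(15,11)=77 g(15,13)=13 g(15,15)=1
t=16: g(16,-16)=1 g(16,-14)=14 g(16,-12)=90 g(16,-10)=350 g(16,-8)=910 g(16,-6)=1638 g(16,-4)=2002 g(16,-2)=1430 g(16,2)=1430 g(16,4)=2002 g(16,6)=1638 g(16,8)=910 g(16,10)=350 g(16,12)=90 g(16,14)=14 g(16,16)=1
Paths never hitting 0: Σ_s g(16,s) = 12870
Paths hitting 0: 2^16 - 12870 = 52666
P = 52666/65536 = 26333/32768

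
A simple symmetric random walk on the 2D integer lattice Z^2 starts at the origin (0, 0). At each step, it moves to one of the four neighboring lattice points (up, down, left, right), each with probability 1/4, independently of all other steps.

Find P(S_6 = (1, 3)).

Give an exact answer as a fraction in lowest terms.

Let h be the number of horizontal steps (so 6-h are vertical). To end at (1,3) need (h+1)/2 right-steps and ((6-h)+3)/2 up-steps.
Sum over h with 1 ≤ h ≤ 3, h ≡ 1 (mod 2), 6-h ≡ 1 (mod 2):
h=1: C(6,1)·C(1,1)·C(5,4) = 6·1·5 = 30
h=3: C(6,3)·C(3,2)·C(3,3) = 20·3·1 = 60
Total favorable: 90
Total paths: 4^6 = 4096
P = 90/4096 = 45/2048

Answer: 45/2048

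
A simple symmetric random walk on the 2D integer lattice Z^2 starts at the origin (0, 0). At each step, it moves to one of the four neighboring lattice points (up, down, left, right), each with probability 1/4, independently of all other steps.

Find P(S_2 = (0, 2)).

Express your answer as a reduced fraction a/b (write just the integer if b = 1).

Let h be the number of horizontal steps (so 2-h are vertical). To end at (0,2) need (h+0)/2 right-steps and ((2-h)+2)/2 up-steps.
Sum over h with 0 ≤ h ≤ 0, h ≡ 0 (mod 2), 2-h ≡ 0 (mod 2):
h=0: C(2,0)·C(0,0)·C(2,2) = 1·1·1 = 1
Total favorable: 1
Total paths: 4^2 = 16
P = 1/16 = 1/16

Answer: 1/16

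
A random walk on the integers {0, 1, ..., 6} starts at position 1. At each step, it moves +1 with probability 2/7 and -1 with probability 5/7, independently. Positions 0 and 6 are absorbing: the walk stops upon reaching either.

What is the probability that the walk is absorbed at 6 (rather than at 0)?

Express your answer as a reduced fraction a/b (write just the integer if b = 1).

Answer: 32/5187

Derivation:
Biased walk: p = 2/7, q = 5/7, r = q/p = 5/2
Gambler's ruin: P(hit 6 before 0 | start at 1) = (1 - r^a)/(1 - r^N)
r^1 = 5/2; r^6 = 15625/64
P = (1 - 5/2) / (1 - 15625/64) = -3/2 / -15561/64 = 32/5187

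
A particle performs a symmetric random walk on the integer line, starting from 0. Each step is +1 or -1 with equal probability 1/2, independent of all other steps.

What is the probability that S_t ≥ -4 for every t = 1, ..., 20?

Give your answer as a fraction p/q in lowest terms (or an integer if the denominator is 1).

Answer: 96577/131072

Derivation:
Let f(t,s) = #length-t paths at position s with S_1..S_t all ≥ -4.
f(t,s) = f(t-1,s-1) + f(t-1,s+1) for s ≥ -4; f(t,s) = 0 for s < -4.
t=0: f(0,0)=1
t=1: f(1,-1)=1 f(1,1)=1
t=2: f(2,-2)=1 f(2,0)=2 f(2,2)=1
t=3: f(3,-3)=1 f(3,-1)=3 f(3,1)=3 f(3,3)=1
t=4: f(4,-4)=1 f(4,-2)=4 f(4,0)=6 f(4,2)=4 f(4,4)=1
t=5: f(5,-3)=5 f(5,-1)=10 f(5,1)=10 f(5,3)=5 f(5,5)=1
t=6: f(6,-4)=5 f(6,-2)=15 f(6,0)=20 f(6,2)=15 f(6,4)=6 f(6,6)=1
t=7: f(7,-3)=20 f(7,-1)=35 f(7,1)=35 f(7,3)=21 f(7,5)=7 f(7,7)=1
t=8: f(8,-4)=20 f(8,-2)=55 f(8,0)=70 f(8,2)=56 f(8,4)=28 f(8,6)=8 f(8,8)=1
t=9: f(9,-3)=75 f(9,-1)=125 f(9,1)=126 f(9,3)=84 f(9,5)=36 f(9,7)=9 f(9,9)=1
t=10: f(10,-4)=75 f(10,-2)=200 f(10,0)=251 f(10,2)=210 f(10,4)=120 f(10,6)=45 f(10,8)=10 f(10,10)=1
t=11: f(11,-3)=275 f(11,-1)=451 f(11,1)=461 f(11,3)=330 f(11,5)=165 f(11,7)=55 f(11,9)=11 f(11,11)=1
t=12: f(12,-4)=275 f(12,-2)=726 f(12,0)=912 f(12,2)=791 f(12,4)=495 f(12,6)=220 f(12,8)=66 f(12,10)=12 f(12,12)=1
t=13: f(13,-3)=1001 f(13,-1)=1638 f(13,1)=1703 f(13,3)=1286 f(13,5)=715 f(13,7)=286 f(13,9)=78 f(13,11)=13 f(13,13)=1
t=14: f(14,-4)=1001 f(14,-2)=2639 f(14,0)=3341 f(14,2)=2989 f(14,4)=2001 f(14,6)=1001 f(14,8)=364 f(14,10)=91 f(14,12)=14 f(14,14)=1
t=15: f(15,-3)=3640 f(15,-1)=5980 f(15,1)=6330 f(15,3)=4990 f(15,5)=3002 f(15,7)=1365 f(15,9)=455 f(15,11)=105 f(15,13)=15 f(15,15)=1
t=16: f(16,-4)=3640 f(16,-2)=9620 f(16,0)=12310 f(16,2)=11320 f(16,4)=7992 f(16,6)=4367 f(16,8)=1820 f(16,10)=560 f(16,12)=120 f(16,14)=16 f(16,16)=1
t=17: f(17,-3)=13260 f(17,-1)=21930 f(17,1)=23630 f(17,3)=19312 f(17,5)=12359 f(17,7)=6187 f(17,9)=2380 f(17,11)=680 f(17,13)=136 f(17,15)=17 f(17,17)=1
t=18: f(18,-4)=13260 f(18,-2)=35190 f(18,0)=45560 f(18,2)=42942 f(18,4)=31671 f(18,6)=18546 f(18,8)=8567 f(18,10)=3060 f(18,12)=816 f(18,14)=153 f(18,16)=18 f(18,18)=1
t=19: f(19,-3)=48450 f(19,-1)=80750 f(19,1)=88502 f(19,3)=74613 f(19,5)=50217 f(19,7)=27113 f(19,9)=11627 f(19,11)=3876 f(19,13)=969 f(19,15)=171 f(19,17)=19 f(19,19)=1
t=20: f(20,-4)=48450 f(20,-2)=129200 f(20,0)=169252 f(20,2)=163115 f(20,4)=124830 f(20,6)=77330 f(20,8)=38740 f(20,10)=15503 f(20,12)=4845 f(20,14)=1140 f(20,16)=190 f(20,18)=20 f(20,20)=1
Σ_s f(20,s) = 772616
P = 772616/1048576 = 96577/131072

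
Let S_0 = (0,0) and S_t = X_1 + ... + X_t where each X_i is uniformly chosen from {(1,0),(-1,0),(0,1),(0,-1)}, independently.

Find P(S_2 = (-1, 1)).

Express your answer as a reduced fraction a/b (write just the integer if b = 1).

Answer: 1/8

Derivation:
Let h be the number of horizontal steps (so 2-h are vertical). To end at (-1,1) need (h-1)/2 right-steps and ((2-h)+1)/2 up-steps.
Sum over h with 1 ≤ h ≤ 1, h ≡ 1 (mod 2), 2-h ≡ 1 (mod 2):
h=1: C(2,1)·C(1,0)·C(1,1) = 2·1·1 = 2
Total favorable: 2
Total paths: 4^2 = 16
P = 2/16 = 1/8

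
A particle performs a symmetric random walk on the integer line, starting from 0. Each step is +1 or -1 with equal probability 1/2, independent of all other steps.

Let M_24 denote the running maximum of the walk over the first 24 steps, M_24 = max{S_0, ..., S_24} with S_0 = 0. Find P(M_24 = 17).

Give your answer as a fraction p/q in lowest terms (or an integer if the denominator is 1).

Let M_24 = max(S_0,...,S_24). Use the reflection principle: for j ≥ 1, #{paths with M_24 ≥ j} = #{S_24 ≥ j} + #{S_24 ≥ j+1}.
By reflection, #{M_24 ≥ 17} = #{S_24 ≥ 17} + #{S_24 ≥ 18} = 2325 + 2325 = 4650.
#{M_24 ≥ 18} = #{S_24 ≥ 18} + #{S_24 ≥ 19} = 2325 + 301 = 2626.
#{M_24 = 17} = 4650 - 2626 = 2024.
P(M_24 = 17) = 2024/16777216 = 253/2097152

Answer: 253/2097152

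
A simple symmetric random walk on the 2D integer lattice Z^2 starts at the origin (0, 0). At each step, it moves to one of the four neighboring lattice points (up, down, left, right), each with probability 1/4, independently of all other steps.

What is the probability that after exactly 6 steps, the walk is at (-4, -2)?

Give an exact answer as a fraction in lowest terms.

Let h be the number of horizontal steps (so 6-h are vertical). To end at (-4,-2) need (h-4)/2 right-steps and ((6-h)-2)/2 up-steps.
Sum over h with 4 ≤ h ≤ 4, h ≡ 0 (mod 2), 6-h ≡ 0 (mod 2):
h=4: C(6,4)·C(4,0)·C(2,0) = 15·1·1 = 15
Total favorable: 15
Total paths: 4^6 = 4096
P = 15/4096 = 15/4096

Answer: 15/4096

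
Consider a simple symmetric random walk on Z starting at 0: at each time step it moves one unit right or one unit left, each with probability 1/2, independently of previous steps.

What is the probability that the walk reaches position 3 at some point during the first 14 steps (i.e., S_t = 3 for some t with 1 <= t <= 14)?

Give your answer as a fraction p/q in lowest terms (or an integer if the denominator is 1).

Answer: 3473/8192

Derivation:
Count via complement. Let g(t,s) = #length-t paths at position s with S_1..S_t all ≠ 3.
g(t,s) = g(t-1,s-1) + g(t-1,s+1) for s ≠ 3; g(t,3) = 0.
t=0: g(0,0)=1
t=1: g(1,-1)=1 g(1,1)=1
t=2: g(2,-2)=1 g(2,0)=2 g(2,2)=1
t=3: g(3,-3)=1 g(3,-1)=3 g(3,1)=3
t=4: g(4,-4)=1 g(4,-2)=4 g(4,0)=6 g(4,2)=3
t=5: g(5,-5)=1 g(5,-3)=5 g(5,-1)=10 g(5,1)=9
t=6: g(6,-6)=1 g(6,-4)=6 g(6,-2)=15 g(6,0)=19 g(6,2)=9
t=7: g(7,-7)=1 g(7,-5)=7 g(7,-3)=21 g(7,-1)=34 g(7,1)=28
t=8: g(8,-8)=1 g(8,-6)=8 g(8,-4)=28 g(8,-2)=55 g(8,0)=62 g(8,2)=28
t=9: g(9,-9)=1 g(9,-7)=9 g(9,-5)=36 g(9,-3)=83 g(9,-1)=117 g(9,1)=90
t=10: g(10,-10)=1 g(10,-8)=10 g(10,-6)=45 g(10,-4)=119 g(10,-2)=200 g(10,0)=207 g(10,2)=90
t=11: g(11,-11)=1 g(11,-9)=11 g(11,-7)=55 g(11,-5)=164 g(11,-3)=319 g(11,-1)=407 g(11,1)=297
t=12: g(12,-12)=1 g(12,-10)=12 g(12,-8)=66 g(12,-6)=219 g(12,-4)=483 g(12,-2)=726 g(12,0)=704 g(12,2)=297
t=13: g(13,-13)=1 g(13,-11)=13 g(13,-9)=78 g(13,-7)=285 g(13,-5)=702 g(13,-3)=1209 g(13,-1)=1430 g(13,1)=1001
t=14: g(14,-14)=1 g(14,-12)=14 g(14,-10)=91 g(14,-8)=363 g(14,-6)=987 g(14,-4)=1911 g(14,-2)=2639 g(14,0)=2431 g(14,2)=1001
Paths never hitting 3: Σ_s g(14,s) = 9438
Paths hitting 3: 2^14 - 9438 = 6946
P = 6946/16384 = 3473/8192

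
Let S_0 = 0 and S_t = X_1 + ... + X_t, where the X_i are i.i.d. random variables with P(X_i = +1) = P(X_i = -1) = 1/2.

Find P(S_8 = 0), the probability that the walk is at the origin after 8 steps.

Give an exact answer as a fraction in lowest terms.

To return to 0 after 8 steps: need exactly 4 steps of +1 and 4 of -1.
Favorable paths: C(8,4) = 70
Total paths: 2^8 = 256
P = 70/256 = 35/128

Answer: 35/128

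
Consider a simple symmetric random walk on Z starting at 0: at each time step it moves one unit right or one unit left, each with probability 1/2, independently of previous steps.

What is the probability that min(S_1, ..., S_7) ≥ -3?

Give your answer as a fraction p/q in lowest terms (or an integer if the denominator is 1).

Let f(t,s) = #length-t paths at position s with S_1..S_t all ≥ -3.
f(t,s) = f(t-1,s-1) + f(t-1,s+1) for s ≥ -3; f(t,s) = 0 for s < -3.
t=0: f(0,0)=1
t=1: f(1,-1)=1 f(1,1)=1
t=2: f(2,-2)=1 f(2,0)=2 f(2,2)=1
t=3: f(3,-3)=1 f(3,-1)=3 f(3,1)=3 f(3,3)=1
t=4: f(4,-2)=4 f(4,0)=6 f(4,2)=4 f(4,4)=1
t=5: f(5,-3)=4 f(5,-1)=10 f(5,1)=10 f(5,3)=5 f(5,5)=1
t=6: f(6,-2)=14 f(6,0)=20 f(6,2)=15 f(6,4)=6 f(6,6)=1
t=7: f(7,-3)=14 f(7,-1)=34 f(7,1)=35 f(7,3)=21 f(7,5)=7 f(7,7)=1
Σ_s f(7,s) = 112
P = 112/128 = 7/8

Answer: 7/8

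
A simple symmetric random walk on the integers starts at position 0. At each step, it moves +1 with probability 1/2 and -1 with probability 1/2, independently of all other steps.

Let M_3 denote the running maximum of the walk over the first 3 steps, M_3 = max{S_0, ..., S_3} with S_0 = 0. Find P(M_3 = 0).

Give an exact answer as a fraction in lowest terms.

Let M_3 = max(S_0,...,S_3). Use the reflection principle: for j ≥ 1, #{paths with M_3 ≥ j} = #{S_3 ≥ j} + #{S_3 ≥ j+1}.
P(M_3 ≥ 0) = 1 since S_0 = 0, so #{M_3 ≥ 0} = 8.
#{M_3 ≥ 1} = #{S_3 ≥ 1} + #{S_3 ≥ 2} = 4 + 1 = 5.
#{M_3 = 0} = 8 - 5 = 3.
P(M_3 = 0) = 3/8 = 3/8

Answer: 3/8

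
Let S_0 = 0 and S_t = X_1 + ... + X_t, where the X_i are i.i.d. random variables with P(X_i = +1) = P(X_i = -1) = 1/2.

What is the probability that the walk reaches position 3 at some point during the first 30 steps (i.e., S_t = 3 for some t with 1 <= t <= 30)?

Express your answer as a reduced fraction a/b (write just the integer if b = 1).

Answer: 313889477/536870912

Derivation:
Count via complement. Let g(t,s) = #length-t paths at position s with S_1..S_t all ≠ 3.
g(t,s) = g(t-1,s-1) + g(t-1,s+1) for s ≠ 3; g(t,3) = 0.
t=0: g(0,0)=1
t=1: g(1,-1)=1 g(1,1)=1
t=2: g(2,-2)=1 g(2,0)=2 g(2,2)=1
t=3: g(3,-3)=1 g(3,-1)=3 g(3,1)=3
t=4: g(4,-4)=1 g(4,-2)=4 g(4,0)=6 g(4,2)=3
t=5: g(5,-5)=1 g(5,-3)=5 g(5,-1)=10 g(5,1)=9
t=6: g(6,-6)=1 g(6,-4)=6 g(6,-2)=15 g(6,0)=19 g(6,2)=9
t=7: g(7,-7)=1 g(7,-5)=7 g(7,-3)=21 g(7,-1)=34 g(7,1)=28
t=8: g(8,-8)=1 g(8,-6)=8 g(8,-4)=28 g(8,-2)=55 g(8,0)=62 g(8,2)=28
t=9: g(9,-9)=1 g(9,-7)=9 g(9,-5)=36 g(9,-3)=83 g(9,-1)=117 g(9,1)=90
t=10: g(10,-10)=1 g(10,-8)=10 g(10,-6)=45 g(10,-4)=119 g(10,-2)=200 g(10,0)=207 g(10,2)=90
t=11: g(11,-11)=1 g(11,-9)=11 g(11,-7)=55 g(11,-5)=164 g(11,-3)=319 g(11,-1)=407 g(11,1)=297
t=12: g(12,-12)=1 g(12,-10)=12 g(12,-8)=66 g(12,-6)=219 g(12,-4)=483 g(12,-2)=726 g(12,0)=704 g(12,2)=297
t=13: g(13,-13)=1 g(13,-11)=13 g(13,-9)=78 g(13,-7)=285 g(13,-5)=702 g(13,-3)=1209 g(13,-1)=1430 g(13,1)=1001
t=14: g(14,-14)=1 g(14,-12)=14 g(14,-10)=91 g(14,-8)=363 g(14,-6)=987 g(14,-4)=1911 g(14,-2)=2639 g(14,0)=2431 g(14,2)=1001
t=15: g(15,-15)=1 g(15,-13)=15 g(15,-11)=105 g(15,-9)=454 g(15,-7)=1350 g(15,-5)=2898 g(15,-3)=4550 g(15,-1)=5070 g(15,1)=3432
t=16: g(16,-16)=1 g(16,-14)=16 g(16,-12)=120 g(16,-10)=559 g(16,-8)=1804 g(16,-6)=4248 g(16,-4)=7448 g(16,-2)=9620 g(16,0)=8502 g(16,2)=3432
t=17: g(17,-17)=1 g(17,-15)=17 g(17,-13)=136 g(17,-11)=679 g(17,-9)=2363 g(17,-7)=6052 g(17,-5)=11696 g(17,-3)=17068 g(17,-1)=18122 g(17,1)=11934
t=18: g(18,-18)=1 g(18,-16)=18 g(18,-14)=153 g(18,-12)=815 g(18,-10)=3042 g(18,-8)=8415 g(18,-6)=17748 g(18,-4)=28764 g(18,-2)=35190 g(18,0)=30056 g(18,2)=11934
t=19: g(19,-19)=1 g(19,-17)=19 g(19,-15)=171 g(19,-13)=968 g(19,-11)=3857 g(19,-9)=11457 g(19,-7)=26163 g(19,-5)=46512 g(19,-3)=63954 g(19,-1)=65246 g(19,1)=41990
t=20: g(20,-20)=1 g(20,-18)=20 g(20,-16)=190 g(20,-14)=1139 g(20,-12)=4825 g(20,-10)=15314 g(20,-8)=37620 g(20,-6)=72675 g(20,-4)=110466 g(20,-2)=129200 g(20,0)=107236 g(20,2)=41990
t=21: g(21,-21)=1 g(21,-19)=21 g(21,-17)=210 g(21,-15)=1329 g(21,-13)=5964 g(21,-11)=20139 g(21,-9)=52934 g(21,-7)=110295 g(21,-5)=183141 g(21,-3)=239666 g(21,-1)=236436 g(21,1)=149226
t=22: g(22,-22)=1 g(22,-20)=22 g(22,-18)=231 g(22,-16)=1539 g(22,-14)=7293 g(22,-12)=26103 g(22,-10)=73073 g(22,-8)=163229 g(22,-6)=293436 g(22,-4)=422807 g(22,-2)=476102 g(22,0)=385662 g(22,2)=149226
t=23: g(23,-23)=1 g(23,-21)=23 g(23,-19)=253 g(23,-17)=1770 g(23,-15)=8832 g(23,-13)=33396 g(23,-11)=99176 g(23,-9)=236302 g(23,-7)=456665 g(23,-5)=716243 g(23,-3)=898909 g(23,-1)=861764 g(23,1)=534888
t=24: g(24,-24)=1 g(24,-22)=24 g(24,-20)=276 g(24,-18)=2023 g(24,-16)=10602 g(24,-14)=42228 g(24,-12)=132572 g(24,-10)=335478 g(24,-8)=692967 g(24,-6)=1172908 g(24,-4)=1615152 g(24,-2)=1760673 g(24,0)=1396652 g(24,2)=534888
t=25: g(25,-25)=1 g(25,-23)=25 g(25,-21)=300 g(25,-19)=2299 g(25,-17)=12625 g(25,-15)=52830 g(25,-13)=174800 g(25,-11)=468050 g(25,-9)=1028445 g(25,-7)=1865875 g(25,-5)=2788060 g(25,-3)=3375825 g(25,-1)=3157325 g(25,1)=1931540
t=26: g(26,-26)=1 g(26,-24)=26 g(26,-22)=325 g(26,-20)=2599 g(26,-18)=14924 g(26,-16)=65455 g(26,-14)=227630 g(26,-12)=642850 g(26,-10)=1496495 g(26,-8)=2894320 g(26,-6)=4653935 g(26,-4)=6163885 g(26,-2)=6533150 g(26,0)=5088865 g(26,2)=1931540
t=27: g(27,-27)=1 g(27,-25)=27 g(27,-23)=351 g(27,-21)=2924 g(27,-19)=17523 g(27,-17)=80379 g(27,-15)=293085 g(27,-13)=870480 g(27,-11)=2139345 g(27,-9)=4390815 g(27,-7)=7548255 g(27,-5)=10817820 g(27,-3)=12697035 g(27,-1)=11622015 g(27,1)=7020405
t=28: g(28,-28)=1 g(28,-26)=28 g(28,-24)=378 g(28,-22)=3275 g(28,-20)=20447 g(28,-18)=97902 g(28,-16)=373464 g(28,-14)=1163565 g(28,-12)=3009825 g(28,-10)=6530160 g(28,-8)=11939070 g(28,-6)=18366075 g(28,-4)=23514855 g(28,-2)=24319050 g(28,0)=18642420 g(28,2)=7020405
t=29: g(29,-29)=1 g(29,-27)=29 g(29,-25)=406 g(29,-23)=3653 g(29,-21)=23722 g(29,-19)=118349 g(29,-17)=471366 g(29,-15)=1537029 g(29,-13)=4173390 g(29,-11)=9539985 g(29,-9)=18469230 g(29,-7)=30305145 g(29,-5)=41880930 g(29,-3)=47833905 g(29,-1)=42961470 g(29,1)=25662825
t=30: g(30,-30)=1 g(30,-28)=30 g(30,-26)=435 g(30,-24)=4059 g(30,-22)=27375 g(30,-20)=142071 g(30,-18)=589715 g(30,-16)=2008395 g(30,-14)=5710419 g(30,-12)=13713375 g(30,-10)=28009215 g(30,-8)=48774375 g(30,-6)=72186075 g(30,-4)=89714835 g(30,-2)=90795375 g(30,0)=68624295 g(30,2)=25662825
Paths never hitting 3: Σ_s g(30,s) = 445962870
Paths hitting 3: 2^30 - 445962870 = 627778954
P = 627778954/1073741824 = 313889477/536870912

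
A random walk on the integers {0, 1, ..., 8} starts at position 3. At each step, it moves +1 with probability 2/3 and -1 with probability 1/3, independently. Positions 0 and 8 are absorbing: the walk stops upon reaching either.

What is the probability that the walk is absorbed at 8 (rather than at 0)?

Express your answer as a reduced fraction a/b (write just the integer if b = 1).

Biased walk: p = 2/3, q = 1/3, r = q/p = 1/2
Gambler's ruin: P(hit 8 before 0 | start at 3) = (1 - r^a)/(1 - r^N)
r^3 = 1/8; r^8 = 1/256
P = (1 - 1/8) / (1 - 1/256) = 7/8 / 255/256 = 224/255

Answer: 224/255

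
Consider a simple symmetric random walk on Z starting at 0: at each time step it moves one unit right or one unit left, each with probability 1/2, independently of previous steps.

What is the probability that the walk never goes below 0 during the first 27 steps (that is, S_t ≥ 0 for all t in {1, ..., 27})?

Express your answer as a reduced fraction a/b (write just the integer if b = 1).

Answer: 5014575/33554432

Derivation:
Let f(t,s) = #length-t paths at position s with S_1..S_t all ≥ 0.
f(t,s) = f(t-1,s-1) + f(t-1,s+1) for s ≥ 0; f(t,s) = 0 for s < 0.
t=0: f(0,0)=1
t=1: f(1,1)=1
t=2: f(2,0)=1 f(2,2)=1
t=3: f(3,1)=2 f(3,3)=1
t=4: f(4,0)=2 f(4,2)=3 f(4,4)=1
t=5: f(5,1)=5 f(5,3)=4 f(5,5)=1
t=6: f(6,0)=5 f(6,2)=9 f(6,4)=5 f(6,6)=1
t=7: f(7,1)=14 f(7,3)=14 f(7,5)=6 f(7,7)=1
t=8: f(8,0)=14 f(8,2)=28 f(8,4)=20 f(8,6)=7 f(8,8)=1
t=9: f(9,1)=42 f(9,3)=48 f(9,5)=27 f(9,7)=8 f(9,9)=1
t=10: f(10,0)=42 f(10,2)=90 f(10,4)=75 f(10,6)=35 f(10,8)=9 f(10,10)=1
t=11: f(11,1)=132 f(11,3)=165 f(11,5)=110 f(11,7)=44 f(11,9)=10 f(11,11)=1
t=12: f(12,0)=132 f(12,2)=297 f(12,4)=275 f(12,6)=154 f(12,8)=54 f(12,10)=11 f(12,12)=1
t=13: f(13,1)=429 f(13,3)=572 f(13,5)=429 f(13,7)=208 f(13,9)=65 f(13,11)=12 f(13,13)=1
t=14: f(14,0)=429 f(14,2)=1001 f(14,4)=1001 f(14,6)=637 f(14,8)=273 f(14,10)=77 f(14,12)=13 f(14,14)=1
t=15: f(15,1)=1430 f(15,3)=2002 f(15,5)=1638 f(15,7)=910 f(15,9)=350 f(15,11)=90 f(15,13)=14 f(15,15)=1
t=16: f(16,0)=1430 f(16,2)=3432 f(16,4)=3640 f(16,6)=2548 f(16,8)=1260 f(16,10)=440 f(16,12)=104 f(16,14)=15 f(16,16)=1
t=17: f(17,1)=4862 f(17,3)=7072 f(17,5)=6188 f(17,7)=3808 f(17,9)=1700 f(17,11)=544 f(17,13)=119 f(17,15)=16 f(17,17)=1
t=18: f(18,0)=4862 f(18,2)=11934 f(18,4)=13260 f(18,6)=9996 f(18,8)=5508 f(18,10)=2244 f(18,12)=663 f(18,14)=135 f(18,16)=17 f(18,18)=1
t=19: f(19,1)=16796 f(19,3)=25194 f(19,5)=23256 f(19,7)=15504 f(19,9)=7752 f(19,11)=2907 f(19,13)=798 f(19,15)=152 f(19,17)=18 f(19,19)=1
t=20: f(20,0)=16796 f(20,2)=41990 f(20,4)=48450 f(20,6)=38760 f(20,8)=23256 f(20,10)=10659 f(20,12)=3705 f(20,14)=950 f(20,16)=170 f(20,18)=19 f(20,20)=1
t=21: f(21,1)=58786 f(21,3)=90440 f(21,5)=87210 f(21,7)=62016 f(21,9)=33915 f(21,11)=14364 f(21,13)=4655 f(21,15)=1120 f(21,17)=189 f(21,19)=20 f(21,21)=1
t=22: f(22,0)=58786 f(22,2)=149226 f(22,4)=177650 f(22,6)=149226 f(22,8)=95931 f(22,10)=48279 f(22,12)=19019 f(22,14)=5775 f(22,16)=1309 f(22,18)=209 f(22,20)=21 f(22,22)=1
t=23: f(23,1)=208012 f(23,3)=326876 f(23,5)=326876 f(23,7)=245157 f(23,9)=144210 f(23,11)=67298 f(23,13)=24794 f(23,15)=7084 f(23,17)=1518 f(23,19)=230 f(23,21)=22 f(23,23)=1
t=24: f(24,0)=208012 f(24,2)=534888 f(24,4)=653752 f(24,6)=572033 f(24,8)=389367 f(24,10)=211508 f(24,12)=92092 f(24,14)=31878 f(24,16)=8602 f(24,18)=1748 f(24,20)=252 f(24,22)=23 f(24,24)=1
t=25: f(25,1)=742900 f(25,3)=1188640 f(25,5)=1225785 f(25,7)=961400 f(25,9)=600875 f(25,11)=303600 f(25,13)=123970 f(25,15)=40480 f(25,17)=10350 f(25,19)=2000 f(25,21)=275 f(25,23)=24 f(25,25)=1
t=26: f(26,0)=742900 f(26,2)=1931540 f(26,4)=2414425 f(26,6)=2187185 f(26,8)=1562275 f(26,10)=904475 f(26,12)=427570 f(26,14)=164450 f(26,16)=50830 f(26,18)=12350 f(26,20)=2275 f(26,22)=299 f(26,24)=25 f(26,26)=1
t=27: f(27,1)=2674440 f(27,3)=4345965 f(27,5)=4601610 f(27,7)=3749460 f(27,9)=2466750 f(27,11)=1332045 f(27,13)=592020 f(27,15)=215280 f(27,17)=63180 f(27,19)=14625 f(27,21)=2574 f(27,23)=324 f(27,25)=26 f(27,27)=1
Σ_s f(27,s) = 20058300
P = 20058300/134217728 = 5014575/33554432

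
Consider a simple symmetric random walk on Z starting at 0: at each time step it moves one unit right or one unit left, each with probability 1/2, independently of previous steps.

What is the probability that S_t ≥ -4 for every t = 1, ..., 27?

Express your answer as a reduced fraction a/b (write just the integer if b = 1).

Let f(t,s) = #length-t paths at position s with S_1..S_t all ≥ -4.
f(t,s) = f(t-1,s-1) + f(t-1,s+1) for s ≥ -4; f(t,s) = 0 for s < -4.
t=0: f(0,0)=1
t=1: f(1,-1)=1 f(1,1)=1
t=2: f(2,-2)=1 f(2,0)=2 f(2,2)=1
t=3: f(3,-3)=1 f(3,-1)=3 f(3,1)=3 f(3,3)=1
t=4: f(4,-4)=1 f(4,-2)=4 f(4,0)=6 f(4,2)=4 f(4,4)=1
t=5: f(5,-3)=5 f(5,-1)=10 f(5,1)=10 f(5,3)=5 f(5,5)=1
t=6: f(6,-4)=5 f(6,-2)=15 f(6,0)=20 f(6,2)=15 f(6,4)=6 f(6,6)=1
t=7: f(7,-3)=20 f(7,-1)=35 f(7,1)=35 f(7,3)=21 f(7,5)=7 f(7,7)=1
t=8: f(8,-4)=20 f(8,-2)=55 f(8,0)=70 f(8,2)=56 f(8,4)=28 f(8,6)=8 f(8,8)=1
t=9: f(9,-3)=75 f(9,-1)=125 f(9,1)=126 f(9,3)=84 f(9,5)=36 f(9,7)=9 f(9,9)=1
t=10: f(10,-4)=75 f(10,-2)=200 f(10,0)=251 f(10,2)=210 f(10,4)=120 f(10,6)=45 f(10,8)=10 f(10,10)=1
t=11: f(11,-3)=275 f(11,-1)=451 f(11,1)=461 f(11,3)=330 f(11,5)=165 f(11,7)=55 f(11,9)=11 f(11,11)=1
t=12: f(12,-4)=275 f(12,-2)=726 f(12,0)=912 f(12,2)=791 f(12,4)=495 f(12,6)=220 f(12,8)=66 f(12,10)=12 f(12,12)=1
t=13: f(13,-3)=1001 f(13,-1)=1638 f(13,1)=1703 f(13,3)=1286 f(13,5)=715 f(13,7)=286 f(13,9)=78 f(13,11)=13 f(13,13)=1
t=14: f(14,-4)=1001 f(14,-2)=2639 f(14,0)=3341 f(14,2)=2989 f(14,4)=2001 f(14,6)=1001 f(14,8)=364 f(14,10)=91 f(14,12)=14 f(14,14)=1
t=15: f(15,-3)=3640 f(15,-1)=5980 f(15,1)=6330 f(15,3)=4990 f(15,5)=3002 f(15,7)=1365 f(15,9)=455 f(15,11)=105 f(15,13)=15 f(15,15)=1
t=16: f(16,-4)=3640 f(16,-2)=9620 f(16,0)=12310 f(16,2)=11320 f(16,4)=7992 f(16,6)=4367 f(16,8)=1820 f(16,10)=560 f(16,12)=120 f(16,14)=16 f(16,16)=1
t=17: f(17,-3)=13260 f(17,-1)=21930 f(17,1)=23630 f(17,3)=19312 f(17,5)=12359 f(17,7)=6187 f(17,9)=2380 f(17,11)=680 f(17,13)=136 f(17,15)=17 f(17,17)=1
t=18: f(18,-4)=13260 f(18,-2)=35190 f(18,0)=45560 f(18,2)=42942 f(18,4)=31671 f(18,6)=18546 f(18,8)=8567 f(18,10)=3060 f(18,12)=816 f(18,14)=153 f(18,16)=18 f(18,18)=1
t=19: f(19,-3)=48450 f(19,-1)=80750 f(19,1)=88502 f(19,3)=74613 f(19,5)=50217 f(19,7)=27113 f(19,9)=11627 f(19,11)=3876 f(19,13)=969 f(19,15)=171 f(19,17)=19 f(19,19)=1
t=20: f(20,-4)=48450 f(20,-2)=129200 f(20,0)=169252 f(20,2)=163115 f(20,4)=124830 f(20,6)=77330 f(20,8)=38740 f(20,10)=15503 f(20,12)=4845 f(20,14)=1140 f(20,16)=190 f(20,18)=20 f(20,20)=1
t=21: f(21,-3)=177650 f(21,-1)=298452 f(21,1)=332367 f(21,3)=287945 f(21,5)=202160 f(21,7)=116070 f(21,9)=54243 f(21,11)=20348 f(21,13)=5985 f(21,15)=1330 f(21,17)=210 f(21,19)=21 f(21,21)=1
t=22: f(22,-4)=177650 f(22,-2)=476102 f(22,0)=630819 f(22,2)=620312 f(22,4)=490105 f(22,6)=318230 f(22,8)=170313 f(22,10)=74591 f(22,12)=26333 f(22,14)=7315 f(22,16)=1540 f(22,18)=231 f(22,20)=22 f(22,22)=1
t=23: f(23,-3)=653752 f(23,-1)=1106921 f(23,1)=1251131 f(23,3)=1110417 f(23,5)=808335 f(23,7)=488543 f(23,9)=244904 f(23,11)=100924 f(23,13)=33648 f(23,15)=8855 f(23,17)=1771 f(23,19)=253 f(23,21)=23 f(23,23)=1
t=24: f(24,-4)=653752 f(24,-2)=1760673 f(24,0)=2358052 f(24,2)=2361548 f(24,4)=1918752 f(24,6)=1296878 f(24,8)=733447 f(24,10)=345828 f(24,12)=134572 f(24,14)=42503 f(24,16)=10626 f(24,18)=2024 f(24,20)=276 f(24,22)=24 f(24,24)=1
t=25: f(25,-3)=2414425 f(25,-1)=4118725 f(25,1)=4719600 f(25,3)=4280300 f(25,5)=3215630 f(25,7)=2030325 f(25,9)=1079275 f(25,11)=480400 f(25,13)=177075 f(25,15)=53129 f(25,17)=12650 f(25,19)=2300 f(25,21)=300 f(25,23)=25 f(25,25)=1
t=26: f(26,-4)=2414425 f(26,-2)=6533150 f(26,0)=8838325 f(26,2)=8999900 f(26,4)=7495930 f(26,6)=5245955 f(26,8)=3109600 f(26,10)=1559675 f(26,12)=657475 f(26,14)=230204 f(26,16)=65779 f(26,18)=14950 f(26,20)=2600 f(26,22)=325 f(26,24)=26 f(26,26)=1
t=27: f(27,-3)=8947575 f(27,-1)=15371475 f(27,1)=17838225 f(27,3)=16495830 f(27,5)=12741885 f(27,7)=8355555 f(27,9)=4669275 f(27,11)=2217150 f(27,13)=887679 f(27,15)=295983 f(27,17)=80729 f(27,19)=17550 f(27,21)=2925 f(27,23)=351 f(27,25)=27 f(27,27)=1
Σ_s f(27,s) = 87922215
P = 87922215/134217728 = 87922215/134217728

Answer: 87922215/134217728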